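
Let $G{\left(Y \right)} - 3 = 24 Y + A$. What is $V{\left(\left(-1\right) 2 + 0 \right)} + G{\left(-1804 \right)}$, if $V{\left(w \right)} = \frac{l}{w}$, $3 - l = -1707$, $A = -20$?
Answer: $-44168$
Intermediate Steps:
$l = 1710$ ($l = 3 - -1707 = 3 + 1707 = 1710$)
$G{\left(Y \right)} = -17 + 24 Y$ ($G{\left(Y \right)} = 3 + \left(24 Y - 20\right) = 3 + \left(-20 + 24 Y\right) = -17 + 24 Y$)
$V{\left(w \right)} = \frac{1710}{w}$
$V{\left(\left(-1\right) 2 + 0 \right)} + G{\left(-1804 \right)} = \frac{1710}{\left(-1\right) 2 + 0} + \left(-17 + 24 \left(-1804\right)\right) = \frac{1710}{-2 + 0} - 43313 = \frac{1710}{-2} - 43313 = 1710 \left(- \frac{1}{2}\right) - 43313 = -855 - 43313 = -44168$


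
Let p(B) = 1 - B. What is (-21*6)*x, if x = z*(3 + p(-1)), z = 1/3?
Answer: -210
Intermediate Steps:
z = ⅓ ≈ 0.33333
x = 5/3 (x = (3 + (1 - 1*(-1)))/3 = (3 + (1 + 1))/3 = (3 + 2)/3 = (⅓)*5 = 5/3 ≈ 1.6667)
(-21*6)*x = -21*6*(5/3) = -126*5/3 = -210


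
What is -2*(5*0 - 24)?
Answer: 48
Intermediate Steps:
-2*(5*0 - 24) = -2*(0 - 24) = -2*(-24) = 48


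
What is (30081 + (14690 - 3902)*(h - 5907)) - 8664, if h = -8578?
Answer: -156242763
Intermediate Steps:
(30081 + (14690 - 3902)*(h - 5907)) - 8664 = (30081 + (14690 - 3902)*(-8578 - 5907)) - 8664 = (30081 + 10788*(-14485)) - 8664 = (30081 - 156264180) - 8664 = -156234099 - 8664 = -156242763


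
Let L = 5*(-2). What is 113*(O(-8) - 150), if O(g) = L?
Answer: -18080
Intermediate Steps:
L = -10
O(g) = -10
113*(O(-8) - 150) = 113*(-10 - 150) = 113*(-160) = -18080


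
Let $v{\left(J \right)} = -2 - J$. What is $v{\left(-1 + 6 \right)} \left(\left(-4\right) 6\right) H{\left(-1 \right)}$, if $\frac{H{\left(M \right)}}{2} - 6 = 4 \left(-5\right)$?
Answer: $-4704$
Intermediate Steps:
$H{\left(M \right)} = -28$ ($H{\left(M \right)} = 12 + 2 \cdot 4 \left(-5\right) = 12 + 2 \left(-20\right) = 12 - 40 = -28$)
$v{\left(-1 + 6 \right)} \left(\left(-4\right) 6\right) H{\left(-1 \right)} = \left(-2 - \left(-1 + 6\right)\right) \left(\left(-4\right) 6\right) \left(-28\right) = \left(-2 - 5\right) \left(-24\right) \left(-28\right) = \left(-7\right) \left(-24\right) \left(-28\right) = 168 \left(-28\right) = -4704$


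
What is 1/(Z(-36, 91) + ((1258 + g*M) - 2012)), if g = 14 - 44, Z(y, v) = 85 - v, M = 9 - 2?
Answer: -1/970 ≈ -0.0010309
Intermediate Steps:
M = 7
g = -30
1/(Z(-36, 91) + ((1258 + g*M) - 2012)) = 1/((85 - 1*91) + ((1258 - 30*7) - 2012)) = 1/((85 - 91) + ((1258 - 210) - 2012)) = 1/(-6 + (1048 - 2012)) = 1/(-6 - 964) = 1/(-970) = -1/970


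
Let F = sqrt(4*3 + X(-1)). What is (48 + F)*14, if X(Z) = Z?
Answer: 672 + 14*sqrt(11) ≈ 718.43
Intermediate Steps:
F = sqrt(11) (F = sqrt(4*3 - 1) = sqrt(12 - 1) = sqrt(11) ≈ 3.3166)
(48 + F)*14 = (48 + sqrt(11))*14 = 672 + 14*sqrt(11)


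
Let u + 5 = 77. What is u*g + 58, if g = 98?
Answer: 7114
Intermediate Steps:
u = 72 (u = -5 + 77 = 72)
u*g + 58 = 72*98 + 58 = 7056 + 58 = 7114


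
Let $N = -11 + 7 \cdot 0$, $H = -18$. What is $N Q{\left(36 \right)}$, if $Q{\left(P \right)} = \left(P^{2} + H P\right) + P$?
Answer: $-7524$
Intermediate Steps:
$N = -11$ ($N = -11 + 0 = -11$)
$Q{\left(P \right)} = P^{2} - 17 P$ ($Q{\left(P \right)} = \left(P^{2} - 18 P\right) + P = P^{2} - 17 P$)
$N Q{\left(36 \right)} = - 11 \cdot 36 \left(-17 + 36\right) = - 11 \cdot 36 \cdot 19 = \left(-11\right) 684 = -7524$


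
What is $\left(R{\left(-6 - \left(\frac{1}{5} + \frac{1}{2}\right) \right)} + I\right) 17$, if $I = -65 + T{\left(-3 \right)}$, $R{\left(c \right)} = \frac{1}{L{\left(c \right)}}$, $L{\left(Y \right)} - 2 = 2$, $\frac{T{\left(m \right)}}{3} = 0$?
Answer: $- \frac{4403}{4} \approx -1100.8$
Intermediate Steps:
$T{\left(m \right)} = 0$ ($T{\left(m \right)} = 3 \cdot 0 = 0$)
$L{\left(Y \right)} = 4$ ($L{\left(Y \right)} = 2 + 2 = 4$)
$R{\left(c \right)} = \frac{1}{4}$
$I = -65$ ($I = -65 + 0 = -65$)
$\left(R{\left(-6 - \left(\frac{1}{5} + \frac{1}{2}\right) \right)} + I\right) 17 = \left(\frac{1}{4} - 65\right) 17 = \left(- \frac{259}{4}\right) 17 = - \frac{4403}{4}$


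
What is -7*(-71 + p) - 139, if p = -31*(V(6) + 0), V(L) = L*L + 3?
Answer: 8821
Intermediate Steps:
V(L) = 3 + L² (V(L) = L² + 3 = 3 + L²)
p = -1209 (p = -31*((3 + 6²) + 0) = -31*((3 + 36) + 0) = -31*(39 + 0) = -31*39 = -1209)
-7*(-71 + p) - 139 = -7*(-71 - 1209) - 139 = -7*(-1280) - 139 = 8960 - 139 = 8821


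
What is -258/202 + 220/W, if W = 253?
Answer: -947/2323 ≈ -0.40766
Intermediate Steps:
-258/202 + 220/W = -258/202 + 220/253 = -258*1/202 + 220*(1/253) = -129/101 + 20/23 = -947/2323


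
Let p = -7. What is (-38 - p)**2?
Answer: 961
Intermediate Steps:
(-38 - p)**2 = (-38 - 1*(-7))**2 = (-38 + 7)**2 = (-31)**2 = 961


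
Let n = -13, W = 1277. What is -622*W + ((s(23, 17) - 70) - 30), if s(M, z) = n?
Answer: -794407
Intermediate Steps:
s(M, z) = -13
-622*W + ((s(23, 17) - 70) - 30) = -622*1277 + ((-13 - 70) - 30) = -794294 + (-83 - 30) = -794294 - 113 = -794407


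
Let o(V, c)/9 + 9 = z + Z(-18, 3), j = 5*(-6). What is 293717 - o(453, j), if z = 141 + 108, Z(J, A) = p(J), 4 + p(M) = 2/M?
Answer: 291594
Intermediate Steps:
p(M) = -4 + 2/M
Z(J, A) = -4 + 2/J
z = 249
j = -30
o(V, c) = 2123 (o(V, c) = -81 + 9*(249 + (-4 + 2/(-18))) = -81 + 9*(249 + (-4 + 2*(-1/18))) = -81 + 9*(249 + (-4 - ⅑)) = -81 + 9*(249 - 37/9) = -81 + 9*(2204/9) = -81 + 2204 = 2123)
293717 - o(453, j) = 293717 - 1*2123 = 293717 - 2123 = 291594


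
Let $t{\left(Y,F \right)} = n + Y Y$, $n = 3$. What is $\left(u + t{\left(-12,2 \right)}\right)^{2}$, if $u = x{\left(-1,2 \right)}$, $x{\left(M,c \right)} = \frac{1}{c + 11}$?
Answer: $\frac{3655744}{169} \approx 21632.0$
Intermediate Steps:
$x{\left(M,c \right)} = \frac{1}{11 + c}$
$t{\left(Y,F \right)} = 3 + Y^{2}$ ($t{\left(Y,F \right)} = 3 + Y Y = 3 + Y^{2}$)
$u = \frac{1}{13}$ ($u = \frac{1}{11 + 2} = \frac{1}{13} \approx 0.076923$)
$\left(u + t{\left(-12,2 \right)}\right)^{2} = \left(\frac{1}{13} + \left(3 + \left(-12\right)^{2}\right)\right)^{2} = \left(\frac{1}{13} + \left(3 + 144\right)\right)^{2} = \left(\frac{1}{13} + 147\right)^{2} = \left(\frac{1912}{13}\right)^{2} = \frac{3655744}{169}$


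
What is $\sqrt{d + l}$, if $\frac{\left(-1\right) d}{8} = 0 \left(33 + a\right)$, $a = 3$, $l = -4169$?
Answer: $i \sqrt{4169} \approx 64.568 i$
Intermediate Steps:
$d = 0$ ($d = - 8 \cdot 0 \left(33 + 3\right) = - 8 \cdot 0 \cdot 36 = \left(-8\right) 0 = 0$)
$\sqrt{d + l} = \sqrt{0 - 4169} = \sqrt{-4169} = i \sqrt{4169}$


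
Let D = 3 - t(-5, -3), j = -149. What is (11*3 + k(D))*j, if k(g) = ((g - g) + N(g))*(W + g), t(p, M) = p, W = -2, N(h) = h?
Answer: -12069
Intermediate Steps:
D = 8 (D = 3 - 1*(-5) = 3 + 5 = 8)
k(g) = g*(-2 + g) (k(g) = ((g - g) + g)*(-2 + g) = (0 + g)*(-2 + g) = g*(-2 + g))
(11*3 + k(D))*j = (11*3 + 8*(-2 + 8))*(-149) = (33 + 8*6)*(-149) = (33 + 48)*(-149) = 81*(-149) = -12069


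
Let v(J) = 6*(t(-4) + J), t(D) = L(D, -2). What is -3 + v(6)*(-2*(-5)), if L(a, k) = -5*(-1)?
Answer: 657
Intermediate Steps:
L(a, k) = 5
t(D) = 5
v(J) = 30 + 6*J (v(J) = 6*(5 + J) = 30 + 6*J)
-3 + v(6)*(-2*(-5)) = -3 + (30 + 6*6)*(-2*(-5)) = -3 + (30 + 36)*10 = -3 + 66*10 = -3 + 660 = 657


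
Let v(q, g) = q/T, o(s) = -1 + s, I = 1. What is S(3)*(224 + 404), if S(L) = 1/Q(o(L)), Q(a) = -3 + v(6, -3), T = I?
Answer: 628/3 ≈ 209.33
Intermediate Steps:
T = 1
v(q, g) = q (v(q, g) = q/1 = q*1 = q)
Q(a) = 3 (Q(a) = -3 + 6 = 3)
S(L) = 1/3
S(3)*(224 + 404) = (224 + 404)/3 = (1/3)*628 = 628/3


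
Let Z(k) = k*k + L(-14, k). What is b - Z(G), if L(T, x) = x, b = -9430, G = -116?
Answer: -22770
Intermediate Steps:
Z(k) = k + k² (Z(k) = k*k + k = k² + k = k + k²)
b - Z(G) = -9430 - (-116)*(1 - 116) = -9430 - (-116)*(-115) = -9430 - 1*13340 = -9430 - 13340 = -22770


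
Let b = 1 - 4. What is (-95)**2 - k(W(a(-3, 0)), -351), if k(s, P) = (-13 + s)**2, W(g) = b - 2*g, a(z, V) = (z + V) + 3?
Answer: 8769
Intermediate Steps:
b = -3
a(z, V) = 3 + V + z (a(z, V) = (V + z) + 3 = 3 + V + z)
W(g) = -3 - 2*g
(-95)**2 - k(W(a(-3, 0)), -351) = (-95)**2 - (-13 + (-3 - 2*(3 + 0 - 3)))**2 = 9025 - (-13 + (-3 - 2*0))**2 = 9025 - (-13 + (-3 + 0))**2 = 9025 - (-13 - 3)**2 = 9025 - 1*(-16)**2 = 9025 - 1*256 = 9025 - 256 = 8769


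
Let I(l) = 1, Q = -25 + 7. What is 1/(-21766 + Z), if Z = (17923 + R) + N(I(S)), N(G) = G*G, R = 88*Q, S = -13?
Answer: -1/5426 ≈ -0.00018430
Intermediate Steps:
Q = -18
R = -1584 (R = 88*(-18) = -1584)
N(G) = G²
Z = 16340 (Z = (17923 - 1584) + 1² = 16339 + 1 = 16340)
1/(-21766 + Z) = 1/(-21766 + 16340) = 1/(-5426) = -1/5426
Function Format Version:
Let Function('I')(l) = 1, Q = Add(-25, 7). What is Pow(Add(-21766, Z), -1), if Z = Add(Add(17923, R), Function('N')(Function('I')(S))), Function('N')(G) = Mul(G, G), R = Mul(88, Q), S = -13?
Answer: Rational(-1, 5426) ≈ -0.00018430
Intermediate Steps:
Q = -18
R = -1584 (R = Mul(88, -18) = -1584)
Function('N')(G) = Pow(G, 2)
Z = 16340 (Z = Add(Add(17923, -1584), Pow(1, 2)) = Add(16339, 1) = 16340)
Pow(Add(-21766, Z), -1) = Pow(Add(-21766, 16340), -1) = Pow(-5426, -1) = Rational(-1, 5426)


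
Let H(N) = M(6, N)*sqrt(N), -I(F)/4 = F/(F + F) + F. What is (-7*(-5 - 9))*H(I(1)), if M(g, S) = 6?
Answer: 588*I*sqrt(6) ≈ 1440.3*I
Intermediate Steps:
I(F) = -2 - 4*F (I(F) = -4*(F/(F + F) + F) = -4*(F/((2*F)) + F) = -4*((1/(2*F))*F + F) = -4*(1/2 + F) = -2 - 4*F)
H(N) = 6*sqrt(N)
(-7*(-5 - 9))*H(I(1)) = (-7*(-5 - 9))*(6*sqrt(-2 - 4*1)) = (-7*(-14))*(6*sqrt(-2 - 4)) = 98*(6*sqrt(-6)) = 98*(6*(I*sqrt(6))) = 98*(6*I*sqrt(6)) = 588*I*sqrt(6)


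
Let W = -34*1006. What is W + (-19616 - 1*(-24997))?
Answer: -28823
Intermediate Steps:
W = -34204
W + (-19616 - 1*(-24997)) = -34204 + (-19616 - 1*(-24997)) = -34204 + (-19616 + 24997) = -34204 + 5381 = -28823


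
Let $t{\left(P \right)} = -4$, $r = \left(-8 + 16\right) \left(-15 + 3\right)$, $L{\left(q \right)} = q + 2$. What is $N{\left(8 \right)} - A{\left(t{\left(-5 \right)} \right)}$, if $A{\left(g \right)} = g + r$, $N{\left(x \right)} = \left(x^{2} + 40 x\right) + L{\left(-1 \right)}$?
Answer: $485$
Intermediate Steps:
$L{\left(q \right)} = 2 + q$
$r = -96$ ($r = 8 \left(-12\right) = -96$)
$N{\left(x \right)} = 1 + x^{2} + 40 x$ ($N{\left(x \right)} = \left(x^{2} + 40 x\right) + \left(2 - 1\right) = \left(x^{2} + 40 x\right) + 1 = 1 + x^{2} + 40 x$)
$A{\left(g \right)} = -96 + g$ ($A{\left(g \right)} = g - 96 = -96 + g$)
$N{\left(8 \right)} - A{\left(t{\left(-5 \right)} \right)} = \left(1 + 8^{2} + 40 \cdot 8\right) - \left(-96 - 4\right) = \left(1 + 64 + 320\right) - -100 = 385 + 100 = 485$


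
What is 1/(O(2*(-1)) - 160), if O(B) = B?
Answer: -1/162 ≈ -0.0061728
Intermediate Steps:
1/(O(2*(-1)) - 160) = 1/(2*(-1) - 160) = 1/(-2 - 160) = 1/(-162) = -1/162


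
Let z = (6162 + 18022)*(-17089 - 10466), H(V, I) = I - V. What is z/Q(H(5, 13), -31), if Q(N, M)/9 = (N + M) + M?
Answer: 111065020/81 ≈ 1.3712e+6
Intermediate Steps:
Q(N, M) = 9*N + 18*M (Q(N, M) = 9*((N + M) + M) = 9*((M + N) + M) = 9*(N + 2*M) = 9*N + 18*M)
z = -666390120 (z = 24184*(-27555) = -666390120)
z/Q(H(5, 13), -31) = -666390120/(9*(13 - 1*5) + 18*(-31)) = -666390120/(9*(13 - 5) - 558) = -666390120/(9*8 - 558) = -666390120/(72 - 558) = -666390120/(-486) = -666390120*(-1/486) = 111065020/81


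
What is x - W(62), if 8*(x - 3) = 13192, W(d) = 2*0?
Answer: 1652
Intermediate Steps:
W(d) = 0
x = 1652 (x = 3 + (⅛)*13192 = 3 + 1649 = 1652)
x - W(62) = 1652 - 1*0 = 1652 + 0 = 1652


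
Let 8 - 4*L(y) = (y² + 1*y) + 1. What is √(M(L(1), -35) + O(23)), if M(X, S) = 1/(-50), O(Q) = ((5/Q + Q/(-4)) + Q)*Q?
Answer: √40173/10 ≈ 20.043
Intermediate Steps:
O(Q) = Q*(5/Q + 3*Q/4) (O(Q) = ((5/Q + Q*(-¼)) + Q)*Q = ((5/Q - Q/4) + Q)*Q = (5/Q + 3*Q/4)*Q = Q*(5/Q + 3*Q/4))
L(y) = 7/4 - y/4 - y²/4 (L(y) = 2 - ((y² + 1*y) + 1)/4 = 2 - ((y² + y) + 1)/4 = 2 - ((y + y²) + 1)/4 = 2 - (1 + y + y²)/4 = 2 + (-¼ - y/4 - y²/4) = 7/4 - y/4 - y²/4)
M(X, S) = -1/50
√(M(L(1), -35) + O(23)) = √(-1/50 + (5 + (¾)*23²)) = √(-1/50 + (5 + (¾)*529)) = √(-1/50 + (5 + 1587/4)) = √(-1/50 + 1607/4) = √(40173/100) = √40173/10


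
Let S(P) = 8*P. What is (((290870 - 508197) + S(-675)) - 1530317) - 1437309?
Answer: -3190353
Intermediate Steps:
(((290870 - 508197) + S(-675)) - 1530317) - 1437309 = (((290870 - 508197) + 8*(-675)) - 1530317) - 1437309 = ((-217327 - 5400) - 1530317) - 1437309 = (-222727 - 1530317) - 1437309 = -1753044 - 1437309 = -3190353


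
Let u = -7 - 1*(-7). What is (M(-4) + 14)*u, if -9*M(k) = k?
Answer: 0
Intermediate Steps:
u = 0 (u = -7 + 7 = 0)
M(k) = -k/9
(M(-4) + 14)*u = (-⅑*(-4) + 14)*0 = (4/9 + 14)*0 = (130/9)*0 = 0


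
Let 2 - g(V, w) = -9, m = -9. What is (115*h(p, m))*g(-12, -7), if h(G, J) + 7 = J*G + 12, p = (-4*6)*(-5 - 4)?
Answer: -2452835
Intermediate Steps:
g(V, w) = 11 (g(V, w) = 2 - 1*(-9) = 2 + 9 = 11)
p = 216 (p = -24*(-9) = 216)
h(G, J) = 5 + G*J (h(G, J) = -7 + (J*G + 12) = -7 + (G*J + 12) = -7 + (12 + G*J) = 5 + G*J)
(115*h(p, m))*g(-12, -7) = (115*(5 + 216*(-9)))*11 = (115*(5 - 1944))*11 = (115*(-1939))*11 = -222985*11 = -2452835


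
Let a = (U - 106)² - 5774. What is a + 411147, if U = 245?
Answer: 424694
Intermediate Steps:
a = 13547 (a = (245 - 106)² - 5774 = 139² - 5774 = 19321 - 5774 = 13547)
a + 411147 = 13547 + 411147 = 424694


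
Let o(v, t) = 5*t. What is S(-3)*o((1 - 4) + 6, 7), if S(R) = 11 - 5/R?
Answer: 1330/3 ≈ 443.33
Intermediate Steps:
S(-3)*o((1 - 4) + 6, 7) = (11 - 5/(-3))*(5*7) = (11 - 5*(-⅓))*35 = (11 + 5/3)*35 = (38/3)*35 = 1330/3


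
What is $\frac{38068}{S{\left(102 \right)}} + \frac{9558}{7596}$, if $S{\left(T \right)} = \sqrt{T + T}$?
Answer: $\frac{531}{422} + \frac{19034 \sqrt{51}}{51} \approx 2666.6$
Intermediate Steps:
$S{\left(T \right)} = \sqrt{2} \sqrt{T}$ ($S{\left(T \right)} = \sqrt{2 T} = \sqrt{2} \sqrt{T}$)
$\frac{38068}{S{\left(102 \right)}} + \frac{9558}{7596} = \frac{38068}{\sqrt{2} \sqrt{102}} + \frac{9558}{7596} = \frac{38068}{2 \sqrt{51}} + 9558 \cdot \frac{1}{7596} = 38068 \frac{\sqrt{51}}{102} + \frac{531}{422} = \frac{19034 \sqrt{51}}{51} + \frac{531}{422} = \frac{531}{422} + \frac{19034 \sqrt{51}}{51}$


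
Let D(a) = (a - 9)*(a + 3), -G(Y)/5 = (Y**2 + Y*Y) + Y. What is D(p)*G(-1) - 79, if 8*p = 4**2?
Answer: 96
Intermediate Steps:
G(Y) = -10*Y**2 - 5*Y (G(Y) = -5*((Y**2 + Y*Y) + Y) = -5*((Y**2 + Y**2) + Y) = -5*(2*Y**2 + Y) = -5*(Y + 2*Y**2) = -10*Y**2 - 5*Y)
p = 2 (p = (1/8)*4**2 = (1/8)*16 = 2)
D(a) = (-9 + a)*(3 + a)
D(p)*G(-1) - 79 = (-27 + 2**2 - 6*2)*(-5*(-1)*(1 + 2*(-1))) - 79 = (-27 + 4 - 12)*(-5*(-1)*(1 - 2)) - 79 = -(-175)*(-1)*(-1) - 79 = -35*(-5) - 79 = 175 - 79 = 96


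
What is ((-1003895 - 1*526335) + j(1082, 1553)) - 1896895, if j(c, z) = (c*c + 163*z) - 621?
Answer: -2003883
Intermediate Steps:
j(c, z) = -621 + c² + 163*z (j(c, z) = (c² + 163*z) - 621 = -621 + c² + 163*z)
((-1003895 - 1*526335) + j(1082, 1553)) - 1896895 = ((-1003895 - 1*526335) + (-621 + 1082² + 163*1553)) - 1896895 = ((-1003895 - 526335) + (-621 + 1170724 + 253139)) - 1896895 = (-1530230 + 1423242) - 1896895 = -106988 - 1896895 = -2003883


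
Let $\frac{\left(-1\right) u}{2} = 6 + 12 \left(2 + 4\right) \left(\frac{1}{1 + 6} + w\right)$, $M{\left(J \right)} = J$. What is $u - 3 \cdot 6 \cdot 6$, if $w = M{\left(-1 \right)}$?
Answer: $\frac{24}{7} \approx 3.4286$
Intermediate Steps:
$w = -1$
$u = \frac{780}{7}$ ($u = - 2 \left(6 + 12 \left(2 + 4\right) \left(\frac{1}{1 + 6} - 1\right)\right) = - 2 \left(6 + 12 \cdot 6 \left(\frac{1}{7} - 1\right)\right) = - 2 \left(6 + 12 \cdot 6 \left(- \frac{6}{7}\right)\right) = - 2 \left(6 + 12 \left(- \frac{36}{7}\right)\right) = - 2 \left(6 - \frac{432}{7}\right) = \left(-2\right) \left(- \frac{390}{7}\right) = \frac{780}{7} \approx 111.43$)
$u - 3 \cdot 6 \cdot 6 = \frac{780}{7} - 3 \cdot 6 \cdot 6 = \frac{780}{7} - 18 \cdot 6 = \frac{780}{7} - 108 = \frac{24}{7}$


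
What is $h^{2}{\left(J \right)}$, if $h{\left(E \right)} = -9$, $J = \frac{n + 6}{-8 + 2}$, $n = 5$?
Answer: $81$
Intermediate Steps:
$J = - \frac{11}{6}$ ($J = \frac{5 + 6}{-8 + 2} = \frac{11}{-6} = 11 \left(- \frac{1}{6}\right) = - \frac{11}{6} \approx -1.8333$)
$h^{2}{\left(J \right)} = \left(-9\right)^{2} = 81$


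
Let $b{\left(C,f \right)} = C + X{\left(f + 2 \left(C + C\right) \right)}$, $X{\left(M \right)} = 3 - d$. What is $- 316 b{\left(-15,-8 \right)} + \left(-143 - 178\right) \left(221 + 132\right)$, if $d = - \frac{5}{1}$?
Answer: $-111101$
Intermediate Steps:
$d = -5$ ($d = \left(-5\right) 1 = -5$)
$X{\left(M \right)} = 8$ ($X{\left(M \right)} = 3 - -5 = 3 + 5 = 8$)
$b{\left(C,f \right)} = 8 + C$ ($b{\left(C,f \right)} = C + 8 = 8 + C$)
$- 316 b{\left(-15,-8 \right)} + \left(-143 - 178\right) \left(221 + 132\right) = - 316 \left(8 - 15\right) + \left(-143 - 178\right) \left(221 + 132\right) = \left(-316\right) \left(-7\right) - 113313 = 2212 - 113313 = -111101$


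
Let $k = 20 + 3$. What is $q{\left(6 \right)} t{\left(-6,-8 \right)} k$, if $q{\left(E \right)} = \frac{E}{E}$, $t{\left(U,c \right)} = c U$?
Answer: $1104$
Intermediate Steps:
$t{\left(U,c \right)} = U c$
$k = 23$
$q{\left(E \right)} = 1$
$q{\left(6 \right)} t{\left(-6,-8 \right)} k = 1 \left(\left(-6\right) \left(-8\right)\right) 23 = 1 \cdot 48 \cdot 23 = 48 \cdot 23 = 1104$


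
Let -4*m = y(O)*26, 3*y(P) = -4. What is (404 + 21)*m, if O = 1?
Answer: 11050/3 ≈ 3683.3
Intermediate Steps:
y(P) = -4/3 (y(P) = (⅓)*(-4) = -4/3)
m = 26/3 (m = -(-1)*26/3 = -¼*(-104/3) = 26/3 ≈ 8.6667)
(404 + 21)*m = (404 + 21)*(26/3) = 425*(26/3) = 11050/3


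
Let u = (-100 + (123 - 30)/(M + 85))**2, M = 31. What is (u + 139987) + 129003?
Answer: 3751940489/13456 ≈ 2.7883e+5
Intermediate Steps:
u = 132411049/13456 (u = (-100 + (123 - 30)/(31 + 85))**2 = (-100 + 93/116)**2 = (-11507/116)**2 = 132411049/13456 ≈ 9840.3)
(u + 139987) + 129003 = (132411049/13456 + 139987) + 129003 = 2016076121/13456 + 129003 = 3751940489/13456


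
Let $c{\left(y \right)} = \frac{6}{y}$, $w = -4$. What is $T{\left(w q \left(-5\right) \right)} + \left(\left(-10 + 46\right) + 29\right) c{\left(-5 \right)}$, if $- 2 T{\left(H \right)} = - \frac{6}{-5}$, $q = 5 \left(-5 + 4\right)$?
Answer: $- \frac{393}{5} \approx -78.6$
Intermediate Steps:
$q = -5$ ($q = 5 \left(-1\right) = -5$)
$T{\left(H \right)} = - \frac{3}{5}$ ($T{\left(H \right)} = - \frac{\left(-6\right) \frac{1}{-5}}{2} = - \frac{\left(-6\right) \left(- \frac{1}{5}\right)}{2} = \left(- \frac{1}{2}\right) \frac{6}{5} = - \frac{3}{5}$)
$T{\left(w q \left(-5\right) \right)} + \left(\left(-10 + 46\right) + 29\right) c{\left(-5 \right)} = - \frac{3}{5} + \left(\left(-10 + 46\right) + 29\right) \frac{6}{-5} = - \frac{3}{5} + \left(36 + 29\right) 6 \left(- \frac{1}{5}\right) = - \frac{3}{5} + 65 \left(- \frac{6}{5}\right) = - \frac{3}{5} - 78 = - \frac{393}{5}$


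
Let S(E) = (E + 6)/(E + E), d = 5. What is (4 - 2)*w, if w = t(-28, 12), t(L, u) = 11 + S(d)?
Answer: 121/5 ≈ 24.200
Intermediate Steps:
S(E) = (6 + E)/(2*E) (S(E) = (6 + E)/((2*E)) = (6 + E)*(1/(2*E)) = (6 + E)/(2*E))
t(L, u) = 121/10 (t(L, u) = 11 + (½)*(6 + 5)/5 = 11 + (½)*(⅕)*11 = 11 + 11/10 = 121/10)
w = 121/10 ≈ 12.100
(4 - 2)*w = (4 - 2)*(121/10) = 2*(121/10) = 121/5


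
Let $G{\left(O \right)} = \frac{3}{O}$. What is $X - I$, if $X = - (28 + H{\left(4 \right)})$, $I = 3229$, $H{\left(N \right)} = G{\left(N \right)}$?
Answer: $- \frac{13031}{4} \approx -3257.8$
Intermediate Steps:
$H{\left(N \right)} = \frac{3}{N}$
$X = - \frac{115}{4}$ ($X = - (28 + \frac{3}{4}) = \left(-1\right) \frac{115}{4} = - \frac{115}{4} \approx -28.75$)
$X - I = - \frac{115}{4} - 3229 = - \frac{13031}{4}$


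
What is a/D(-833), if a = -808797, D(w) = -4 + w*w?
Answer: -269599/231295 ≈ -1.1656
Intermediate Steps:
D(w) = -4 + w**2
a/D(-833) = -808797/(-4 + (-833)**2) = -808797/(-4 + 693889) = -808797/693885 = -808797*1/693885 = -269599/231295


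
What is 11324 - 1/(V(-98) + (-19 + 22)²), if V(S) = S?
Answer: 1007837/89 ≈ 11324.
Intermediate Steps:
11324 - 1/(V(-98) + (-19 + 22)²) = 11324 - 1/(-98 + (-19 + 22)²) = 11324 - 1/(-98 + 3²) = 11324 - 1/(-98 + 9) = 11324 - 1/(-89) = 11324 - 1*(-1/89) = 11324 + 1/89 = 1007837/89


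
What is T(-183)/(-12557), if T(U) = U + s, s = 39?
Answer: 144/12557 ≈ 0.011468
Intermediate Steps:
T(U) = 39 + U (T(U) = U + 39 = 39 + U)
T(-183)/(-12557) = (39 - 183)/(-12557) = -144*(-1/12557) = 144/12557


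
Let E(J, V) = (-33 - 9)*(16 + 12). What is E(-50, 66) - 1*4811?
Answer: -5987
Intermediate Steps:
E(J, V) = -1176 (E(J, V) = -42*28 = -1176)
E(-50, 66) - 1*4811 = -1176 - 1*4811 = -1176 - 4811 = -5987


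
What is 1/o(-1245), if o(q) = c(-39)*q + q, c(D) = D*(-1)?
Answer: -1/49800 ≈ -2.0080e-5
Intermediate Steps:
c(D) = -D
o(q) = 40*q (o(q) = (-1*(-39))*q + q = 39*q + q = 40*q)
1/o(-1245) = 1/(40*(-1245)) = 1/(-49800) = -1/49800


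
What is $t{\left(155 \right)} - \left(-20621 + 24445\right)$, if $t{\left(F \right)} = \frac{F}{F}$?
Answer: $-3823$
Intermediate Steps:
$t{\left(F \right)} = 1$
$t{\left(155 \right)} - \left(-20621 + 24445\right) = 1 - \left(-20621 + 24445\right) = 1 - 3824 = -3823$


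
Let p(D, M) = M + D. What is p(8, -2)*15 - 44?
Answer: 46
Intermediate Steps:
p(D, M) = D + M
p(8, -2)*15 - 44 = (8 - 2)*15 - 44 = 6*15 - 44 = 90 - 44 = 46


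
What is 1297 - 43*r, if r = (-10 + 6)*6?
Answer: 2329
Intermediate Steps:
r = -24 (r = -4*6 = -24)
1297 - 43*r = 1297 - 43*(-24) = 1297 + 1032 = 2329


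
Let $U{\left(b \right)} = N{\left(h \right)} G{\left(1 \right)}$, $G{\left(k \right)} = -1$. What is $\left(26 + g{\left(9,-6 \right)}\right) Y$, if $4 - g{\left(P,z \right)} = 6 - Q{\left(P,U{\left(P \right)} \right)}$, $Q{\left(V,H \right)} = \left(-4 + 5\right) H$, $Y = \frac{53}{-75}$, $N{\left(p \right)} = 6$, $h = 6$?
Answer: $- \frac{318}{25} \approx -12.72$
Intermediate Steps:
$U{\left(b \right)} = -6$ ($U{\left(b \right)} = 6 \left(-1\right) = -6$)
$Y = - \frac{53}{75}$ ($Y = 53 \left(- \frac{1}{75}\right) = - \frac{53}{75} \approx -0.70667$)
$Q{\left(V,H \right)} = H$ ($Q{\left(V,H \right)} = 1 H = H$)
$g{\left(P,z \right)} = -8$ ($g{\left(P,z \right)} = 4 - \left(6 - -6\right) = 4 - \left(6 + 6\right) = 4 - 12 = -8$)
$\left(26 + g{\left(9,-6 \right)}\right) Y = \left(26 - 8\right) \left(- \frac{53}{75}\right) = 18 \left(- \frac{53}{75}\right) = - \frac{318}{25}$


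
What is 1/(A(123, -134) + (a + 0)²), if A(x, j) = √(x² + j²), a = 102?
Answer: 10404/108210131 - √33085/108210131 ≈ 9.4465e-5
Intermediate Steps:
A(x, j) = √(j² + x²)
1/(A(123, -134) + (a + 0)²) = 1/(√((-134)² + 123²) + (102 + 0)²) = 1/(√(17956 + 15129) + 102²) = 1/(√33085 + 10404) = 1/(10404 + √33085)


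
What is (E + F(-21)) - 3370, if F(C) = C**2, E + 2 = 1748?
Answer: -1183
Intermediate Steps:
E = 1746 (E = -2 + 1748 = 1746)
(E + F(-21)) - 3370 = (1746 + (-21)**2) - 3370 = (1746 + 441) - 3370 = 2187 - 3370 = -1183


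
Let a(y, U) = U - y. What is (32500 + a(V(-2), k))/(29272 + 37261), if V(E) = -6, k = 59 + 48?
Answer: 32613/66533 ≈ 0.49018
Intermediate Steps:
k = 107
(32500 + a(V(-2), k))/(29272 + 37261) = (32500 + (107 - 1*(-6)))/(29272 + 37261) = (32500 + (107 + 6))/66533 = (32500 + 113)*(1/66533) = 32613*(1/66533) = 32613/66533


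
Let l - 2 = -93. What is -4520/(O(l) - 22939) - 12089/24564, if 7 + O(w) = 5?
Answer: -55434823/187840908 ≈ -0.29512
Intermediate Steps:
l = -91 (l = 2 - 93 = -91)
O(w) = -2 (O(w) = -7 + 5 = -2)
-4520/(O(l) - 22939) - 12089/24564 = -4520/(-2 - 22939) - 12089/24564 = -4520/(-22941) - 12089*1/24564 = -4520*(-1/22941) - 12089/24564 = 4520/22941 - 12089/24564 = -55434823/187840908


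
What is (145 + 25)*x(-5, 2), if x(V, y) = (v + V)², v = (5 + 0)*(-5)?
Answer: 153000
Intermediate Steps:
v = -25 (v = 5*(-5) = -25)
x(V, y) = (-25 + V)²
(145 + 25)*x(-5, 2) = (145 + 25)*(-25 - 5)² = 170*(-30)² = 170*900 = 153000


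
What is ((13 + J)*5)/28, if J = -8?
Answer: 25/28 ≈ 0.89286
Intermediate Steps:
((13 + J)*5)/28 = ((13 - 8)*5)/28 = (5*5)*(1/28) = 25*(1/28) = 25/28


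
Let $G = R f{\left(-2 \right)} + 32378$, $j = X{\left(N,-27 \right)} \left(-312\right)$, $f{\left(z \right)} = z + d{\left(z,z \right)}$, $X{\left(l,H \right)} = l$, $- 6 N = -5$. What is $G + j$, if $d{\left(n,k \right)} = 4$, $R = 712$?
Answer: $33542$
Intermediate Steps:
$N = \frac{5}{6}$ ($N = \left(- \frac{1}{6}\right) \left(-5\right) = \frac{5}{6} \approx 0.83333$)
$f{\left(z \right)} = 4 + z$ ($f{\left(z \right)} = z + 4 = 4 + z$)
$j = -260$ ($j = \frac{5}{6} \left(-312\right) = -260$)
$G = 33802$ ($G = 712 \left(4 - 2\right) + 32378 = 712 \cdot 2 + 32378 = 1424 + 32378 = 33802$)
$G + j = 33802 - 260 = 33542$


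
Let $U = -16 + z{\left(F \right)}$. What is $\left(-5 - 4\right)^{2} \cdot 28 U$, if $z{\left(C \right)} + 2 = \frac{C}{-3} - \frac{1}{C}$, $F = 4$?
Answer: $-44415$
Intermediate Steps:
$z{\left(C \right)} = -2 - \frac{1}{C} - \frac{C}{3}$ ($z{\left(C \right)} = -2 + \left(\frac{C}{-3} - \frac{1}{C}\right) = -2 + \left(C \left(- \frac{1}{3}\right) - \frac{1}{C}\right) = -2 - \left(\frac{1}{C} + \frac{C}{3}\right) = -2 - \frac{1}{C} - \frac{C}{3}$)
$U = - \frac{235}{12}$ ($U = -16 - \frac{43}{12} = - \frac{235}{12} \approx -19.583$)
$\left(-5 - 4\right)^{2} \cdot 28 U = \left(-5 - 4\right)^{2} \cdot 28 \left(- \frac{235}{12}\right) = \left(-9\right)^{2} \cdot 28 \left(- \frac{235}{12}\right) = 81 \cdot 28 \left(- \frac{235}{12}\right) = 2268 \left(- \frac{235}{12}\right) = -44415$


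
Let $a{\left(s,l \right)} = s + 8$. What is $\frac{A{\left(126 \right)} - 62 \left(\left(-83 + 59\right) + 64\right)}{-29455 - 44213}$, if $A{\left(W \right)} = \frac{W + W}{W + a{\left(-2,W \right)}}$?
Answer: $\frac{27259}{810348} \approx 0.033639$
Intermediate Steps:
$a{\left(s,l \right)} = 8 + s$
$A{\left(W \right)} = \frac{2 W}{6 + W}$ ($A{\left(W \right)} = \frac{W + W}{W + \left(8 - 2\right)} = \frac{2 W}{W + 6} = \frac{2 W}{6 + W}$)
$\frac{A{\left(126 \right)} - 62 \left(\left(-83 + 59\right) + 64\right)}{-29455 - 44213} = \frac{2 \cdot 126 \frac{1}{6 + 126} - 62 \left(\left(-83 + 59\right) + 64\right)}{-29455 - 44213} = \frac{2 \cdot 126 \cdot \frac{1}{132} - 62 \left(-24 + 64\right)}{-73668} = \left(2 \cdot 126 \cdot \frac{1}{132} - 2480\right) \left(- \frac{1}{73668}\right) = \left(\frac{21}{11} - 2480\right) \left(- \frac{1}{73668}\right) = \left(- \frac{27259}{11}\right) \left(- \frac{1}{73668}\right) = \frac{27259}{810348}$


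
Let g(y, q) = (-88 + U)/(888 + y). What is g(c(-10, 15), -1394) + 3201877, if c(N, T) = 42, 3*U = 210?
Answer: 496290932/155 ≈ 3.2019e+6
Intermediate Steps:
U = 70 (U = (⅓)*210 = 70)
g(y, q) = -18/(888 + y) (g(y, q) = (-88 + 70)/(888 + y) = -18/(888 + y))
g(c(-10, 15), -1394) + 3201877 = -18/(888 + 42) + 3201877 = -18/930 + 3201877 = -18*1/930 + 3201877 = -3/155 + 3201877 = 496290932/155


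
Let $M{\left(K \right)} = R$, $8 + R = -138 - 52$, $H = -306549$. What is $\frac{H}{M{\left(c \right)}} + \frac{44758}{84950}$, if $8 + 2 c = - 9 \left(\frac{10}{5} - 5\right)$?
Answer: $\frac{1447233313}{934450} \approx 1548.8$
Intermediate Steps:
$R = -198$ ($R = -8 - 190 = -198$)
$c = \frac{19}{2}$ ($c = -4 + \frac{\left(-9\right) \left(\frac{10}{5} - 5\right)}{2} = -4 + \frac{\left(-9\right) \left(10 \cdot \frac{1}{5} - 5\right)}{2} = -4 + \frac{\left(-9\right) \left(2 - 5\right)}{2} = -4 + \frac{\left(-9\right) \left(-3\right)}{2} = -4 + \frac{1}{2} \cdot 27 = -4 + \frac{27}{2} = \frac{19}{2} \approx 9.5$)
$M{\left(K \right)} = -198$
$\frac{H}{M{\left(c \right)}} + \frac{44758}{84950} = - \frac{306549}{-198} + \frac{44758}{84950} = \left(-306549\right) \left(- \frac{1}{198}\right) + 44758 \cdot \frac{1}{84950} = \frac{34061}{22} + \frac{22379}{42475} = \frac{1447233313}{934450}$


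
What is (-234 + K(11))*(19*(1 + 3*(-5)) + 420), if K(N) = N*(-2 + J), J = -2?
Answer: -42812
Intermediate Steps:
K(N) = -4*N (K(N) = N*(-2 - 2) = N*(-4) = -4*N)
(-234 + K(11))*(19*(1 + 3*(-5)) + 420) = (-234 - 4*11)*(19*(1 + 3*(-5)) + 420) = (-234 - 44)*(19*(1 - 15) + 420) = -278*(19*(-14) + 420) = -278*(-266 + 420) = -278*154 = -42812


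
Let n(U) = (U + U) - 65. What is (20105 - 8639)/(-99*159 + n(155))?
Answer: -441/596 ≈ -0.73993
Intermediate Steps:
n(U) = -65 + 2*U (n(U) = 2*U - 65 = -65 + 2*U)
(20105 - 8639)/(-99*159 + n(155)) = (20105 - 8639)/(-99*159 + (-65 + 2*155)) = 11466/(-15741 + (-65 + 310)) = 11466/(-15741 + 245) = 11466/(-15496) = 11466*(-1/15496) = -441/596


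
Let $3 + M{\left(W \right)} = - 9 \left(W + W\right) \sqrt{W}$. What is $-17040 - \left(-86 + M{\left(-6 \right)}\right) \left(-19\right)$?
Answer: $-18731 + 2052 i \sqrt{6} \approx -18731.0 + 5026.4 i$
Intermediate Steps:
$M{\left(W \right)} = -3 - 18 W^{\frac{3}{2}}$ ($M{\left(W \right)} = -3 + - 9 \left(W + W\right) \sqrt{W} = -3 + - 9 \cdot 2 W \sqrt{W} = -3 + - 18 W \sqrt{W} = -3 - 18 W^{\frac{3}{2}}$)
$-17040 - \left(-86 + M{\left(-6 \right)}\right) \left(-19\right) = -17040 - \left(-86 - \left(3 + 18 \left(-6\right)^{\frac{3}{2}}\right)\right) \left(-19\right) = -17040 - \left(-86 - \left(3 + 18 \left(- 6 i \sqrt{6}\right)\right)\right) \left(-19\right) = -17040 - \left(-86 - \left(3 - 108 i \sqrt{6}\right)\right) \left(-19\right) = -17040 - \left(-89 + 108 i \sqrt{6}\right) \left(-19\right) = -17040 - \left(1691 - 2052 i \sqrt{6}\right) = -18731 + 2052 i \sqrt{6}$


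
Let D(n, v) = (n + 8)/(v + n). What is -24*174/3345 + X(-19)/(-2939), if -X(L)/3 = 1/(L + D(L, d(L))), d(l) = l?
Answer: -969630226/776645445 ≈ -1.2485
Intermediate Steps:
D(n, v) = (8 + n)/(n + v)
X(L) = -3/(L + (8 + L)/(2*L)) (X(L) = -3/(L + (8 + L)/(L + L)) = -3/(L + (8 + L)/((2*L))) = -3/(L + (1/(2*L))*(8 + L)) = -3/(L + (8 + L)/(2*L)))
-24*174/3345 + X(-19)/(-2939) = -24*174/3345 - 6*(-19)/(8 - 19 + 2*(-19)²)/(-2939) = -4176*1/3345 - 6*(-19)/(8 - 19 + 2*361)*(-1/2939) = -1392/1115 - 6*(-19)/(8 - 19 + 722)*(-1/2939) = -1392/1115 - 6*(-19)/711*(-1/2939) = -1392/1115 - 6*(-19)*1/711*(-1/2939) = -1392/1115 + (38/237)*(-1/2939) = -1392/1115 - 38/696543 = -969630226/776645445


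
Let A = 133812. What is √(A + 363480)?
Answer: 2*√124323 ≈ 705.19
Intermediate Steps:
√(A + 363480) = √(133812 + 363480) = √497292 = 2*√124323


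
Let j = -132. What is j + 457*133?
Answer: 60649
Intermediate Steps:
j + 457*133 = -132 + 457*133 = -132 + 60781 = 60649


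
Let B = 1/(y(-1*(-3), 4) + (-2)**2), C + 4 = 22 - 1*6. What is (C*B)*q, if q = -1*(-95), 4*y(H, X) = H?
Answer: 240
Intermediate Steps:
y(H, X) = H/4
q = 95
C = 12 (C = -4 + (22 - 1*6) = -4 + (22 - 6) = -4 + 16 = 12)
B = 4/19 (B = 1/((-1*(-3))/4 + (-2)**2) = 1/((1/4)*3 + 4) = 1/(3/4 + 4) = 1/(19/4) = 4/19 ≈ 0.21053)
(C*B)*q = (12*(4/19))*95 = (48/19)*95 = 240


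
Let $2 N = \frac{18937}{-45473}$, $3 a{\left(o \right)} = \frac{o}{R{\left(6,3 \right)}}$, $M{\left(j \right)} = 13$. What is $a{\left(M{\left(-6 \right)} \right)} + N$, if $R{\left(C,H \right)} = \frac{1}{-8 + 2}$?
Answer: $- \frac{2383533}{90946} \approx -26.208$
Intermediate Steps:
$R{\left(C,H \right)} = - \frac{1}{6}$ ($R{\left(C,H \right)} = \frac{1}{-6} = - \frac{1}{6}$)
$a{\left(o \right)} = - 2 o$ ($a{\left(o \right)} = \frac{o \frac{1}{- \frac{1}{6}}}{3} = \frac{o \left(-6\right)}{3} = \frac{\left(-6\right) o}{3} = - 2 o$)
$N = - \frac{18937}{90946}$ ($N = \frac{18937 \frac{1}{-45473}}{2} = \frac{18937 \left(- \frac{1}{45473}\right)}{2} = \frac{1}{2} \left(- \frac{18937}{45473}\right) = - \frac{18937}{90946} \approx -0.20822$)
$a{\left(M{\left(-6 \right)} \right)} + N = \left(-2\right) 13 - \frac{18937}{90946} = -26 - \frac{18937}{90946} = - \frac{2383533}{90946}$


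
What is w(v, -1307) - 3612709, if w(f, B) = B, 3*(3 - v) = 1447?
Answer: -3614016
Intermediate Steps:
v = -1438/3 (v = 3 - ⅓*1447 = 3 - 1447/3 = -1438/3 ≈ -479.33)
w(v, -1307) - 3612709 = -1307 - 3612709 = -3614016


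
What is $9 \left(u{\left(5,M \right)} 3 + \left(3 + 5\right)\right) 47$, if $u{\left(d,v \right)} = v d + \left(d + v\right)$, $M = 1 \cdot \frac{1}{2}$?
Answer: $13536$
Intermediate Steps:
$M = \frac{1}{2}$ ($M = 1 \cdot \frac{1}{2} = \frac{1}{2} \approx 0.5$)
$u{\left(d,v \right)} = d + v + d v$ ($u{\left(d,v \right)} = d v + \left(d + v\right) = d + v + d v$)
$9 \left(u{\left(5,M \right)} 3 + \left(3 + 5\right)\right) 47 = 9 \left(\left(5 + \frac{1}{2} + 5 \cdot \frac{1}{2}\right) 3 + \left(3 + 5\right)\right) 47 = 9 \left(\left(5 + \frac{1}{2} + \frac{5}{2}\right) 3 + 8\right) 47 = 9 \left(8 \cdot 3 + 8\right) 47 = 9 \left(24 + 8\right) 47 = 9 \cdot 32 \cdot 47 = 288 \cdot 47 = 13536$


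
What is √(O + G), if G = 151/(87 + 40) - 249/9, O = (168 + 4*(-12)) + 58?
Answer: √21995130/381 ≈ 12.309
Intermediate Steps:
O = 178 (O = (168 - 48) + 58 = 120 + 58 = 178)
G = -10088/381 (G = 151/127 - 249*⅑ = 151*(1/127) - 83/3 = 151/127 - 83/3 = -10088/381 ≈ -26.478)
√(O + G) = √(178 - 10088/381) = √(57730/381) = √21995130/381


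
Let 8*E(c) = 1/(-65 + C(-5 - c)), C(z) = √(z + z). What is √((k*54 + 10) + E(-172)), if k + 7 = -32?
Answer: √(-2179842 + 33536*√334)/(4*√(65 - √334)) ≈ 45.782*I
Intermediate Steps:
k = -39 (k = -7 - 32 = -39)
C(z) = √2*√z (C(z) = √(2*z) = √2*√z)
E(c) = 1/(8*(-65 + √2*√(-5 - c)))
√((k*54 + 10) + E(-172)) = √((-39*54 + 10) + 1/(8*(-65 + √2*√(-5 - 1*(-172))))) = √((-2106 + 10) + 1/(8*(-65 + √2*√(-5 + 172)))) = √(-2096 + 1/(8*(-65 + √2*√167))) = √(-2096 + 1/(8*(-65 + √334)))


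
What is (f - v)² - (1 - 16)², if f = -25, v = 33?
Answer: 3139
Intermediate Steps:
(f - v)² - (1 - 16)² = (-25 - 1*33)² - (1 - 16)² = (-25 - 33)² - 1*(-15)² = (-58)² - 1*225 = 3364 - 225 = 3139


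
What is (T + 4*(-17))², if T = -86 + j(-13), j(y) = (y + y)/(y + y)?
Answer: 23409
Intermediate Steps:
j(y) = 1 (j(y) = (2*y)/((2*y)) = (2*y)*(1/(2*y)) = 1)
T = -85 (T = -86 + 1 = -85)
(T + 4*(-17))² = (-85 + 4*(-17))² = (-85 - 68)² = (-153)² = 23409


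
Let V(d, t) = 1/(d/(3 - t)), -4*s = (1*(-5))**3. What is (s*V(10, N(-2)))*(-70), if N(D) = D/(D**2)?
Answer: -6125/8 ≈ -765.63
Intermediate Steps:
s = 125/4 (s = -(1*(-5))**3/4 = -1/4*(-5)**3 = -1/4*(-125) = 125/4 ≈ 31.250)
N(D) = 1/D (N(D) = D/D**2 = 1/D)
V(d, t) = (3 - t)/d
(s*V(10, N(-2)))*(-70) = (125*((3 - 1/(-2))/10)/4)*(-70) = (125*((3 - 1*(-1/2))/10)/4)*(-70) = (125*((3 + 1/2)/10)/4)*(-70) = (125*((1/10)*(7/2))/4)*(-70) = ((125/4)*(7/20))*(-70) = (175/16)*(-70) = -6125/8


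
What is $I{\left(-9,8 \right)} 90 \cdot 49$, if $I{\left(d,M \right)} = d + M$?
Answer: $-4410$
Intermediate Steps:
$I{\left(d,M \right)} = M + d$
$I{\left(-9,8 \right)} 90 \cdot 49 = \left(8 - 9\right) 90 \cdot 49 = \left(-1\right) 90 \cdot 49 = \left(-90\right) 49 = -4410$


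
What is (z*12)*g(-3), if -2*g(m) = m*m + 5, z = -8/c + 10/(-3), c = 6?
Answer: 392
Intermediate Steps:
z = -14/3 (z = -8/6 + 10/(-3) = -8*⅙ + 10*(-⅓) = -4/3 - 10/3 = -14/3 ≈ -4.6667)
g(m) = -5/2 - m²/2 (g(m) = -(m*m + 5)/2 = -(m² + 5)/2 = -(5 + m²)/2 = -5/2 - m²/2)
(z*12)*g(-3) = (-14/3*12)*(-5/2 - ½*(-3)²) = -56*(-5/2 - ½*9) = -56*(-5/2 - 9/2) = -56*(-7) = 392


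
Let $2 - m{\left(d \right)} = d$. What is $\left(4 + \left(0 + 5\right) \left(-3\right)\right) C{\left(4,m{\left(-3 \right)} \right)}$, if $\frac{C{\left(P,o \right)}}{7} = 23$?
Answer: $-1771$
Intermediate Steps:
$m{\left(d \right)} = 2 - d$
$C{\left(P,o \right)} = 161$ ($C{\left(P,o \right)} = 7 \cdot 23 = 161$)
$\left(4 + \left(0 + 5\right) \left(-3\right)\right) C{\left(4,m{\left(-3 \right)} \right)} = \left(4 + \left(0 + 5\right) \left(-3\right)\right) 161 = \left(4 + 5 \left(-3\right)\right) 161 = \left(4 - 15\right) 161 = \left(-11\right) 161 = -1771$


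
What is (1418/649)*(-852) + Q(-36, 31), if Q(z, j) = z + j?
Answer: -1211381/649 ≈ -1866.5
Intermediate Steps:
Q(z, j) = j + z
(1418/649)*(-852) + Q(-36, 31) = (1418/649)*(-852) + (31 - 36) = (1418*(1/649))*(-852) - 5 = (1418/649)*(-852) - 5 = -1208136/649 - 5 = -1211381/649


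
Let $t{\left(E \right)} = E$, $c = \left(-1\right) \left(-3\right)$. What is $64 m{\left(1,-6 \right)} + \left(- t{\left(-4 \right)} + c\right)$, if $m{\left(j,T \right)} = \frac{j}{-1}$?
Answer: $-57$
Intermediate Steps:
$c = 3$
$m{\left(j,T \right)} = - j$ ($m{\left(j,T \right)} = j \left(-1\right) = - j$)
$64 m{\left(1,-6 \right)} + \left(- t{\left(-4 \right)} + c\right) = 64 \left(\left(-1\right) 1\right) + \left(\left(-1\right) \left(-4\right) + 3\right) = 64 \left(-1\right) + \left(4 + 3\right) = -64 + 7 = -57$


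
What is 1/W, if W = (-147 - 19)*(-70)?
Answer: 1/11620 ≈ 8.6059e-5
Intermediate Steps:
W = 11620 (W = -166*(-70) = 11620)
1/W = 1/11620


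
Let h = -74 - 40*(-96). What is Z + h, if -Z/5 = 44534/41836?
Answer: 78665853/20918 ≈ 3760.7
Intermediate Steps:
h = 3766 (h = -74 + 3840 = 3766)
Z = -111335/20918 (Z = -222670/41836 = -5*22267/20918 = -111335/20918 ≈ -5.3224)
Z + h = -111335/20918 + 3766 = 78665853/20918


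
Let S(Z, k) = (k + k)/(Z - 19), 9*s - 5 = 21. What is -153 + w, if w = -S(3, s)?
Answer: -5495/36 ≈ -152.64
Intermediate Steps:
s = 26/9 (s = 5/9 + (1/9)*21 = 5/9 + 7/3 = 26/9 ≈ 2.8889)
S(Z, k) = 2*k/(-19 + Z) (S(Z, k) = (2*k)/(-19 + Z) = 2*k/(-19 + Z))
w = 13/36 (w = -2*26/(9*(-19 + 3)) = -2*26/(9*(-16)) = -2*26*(-1)/(9*16) = -1*(-13/36) = 13/36 ≈ 0.36111)
-153 + w = -153 + 13/36 = -5495/36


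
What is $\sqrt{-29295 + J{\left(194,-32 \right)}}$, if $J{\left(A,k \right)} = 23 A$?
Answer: $i \sqrt{24833} \approx 157.58 i$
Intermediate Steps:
$\sqrt{-29295 + J{\left(194,-32 \right)}} = \sqrt{-29295 + 23 \cdot 194} = \sqrt{-29295 + 4462} = \sqrt{-24833} = i \sqrt{24833}$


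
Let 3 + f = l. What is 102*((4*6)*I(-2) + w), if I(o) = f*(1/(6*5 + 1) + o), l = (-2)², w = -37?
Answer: -266322/31 ≈ -8591.0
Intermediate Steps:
l = 4
f = 1 (f = -3 + 4 = 1)
I(o) = 1/31 + o (I(o) = 1*(1/(6*5 + 1) + o) = 1*(1/(30 + 1) + o) = 1*(1/31 + o) = 1/31 + o)
102*((4*6)*I(-2) + w) = 102*((4*6)*(1/31 - 2) - 37) = 102*(24*(-61/31) - 37) = 102*(-1464/31 - 37) = 102*(-2611/31) = -266322/31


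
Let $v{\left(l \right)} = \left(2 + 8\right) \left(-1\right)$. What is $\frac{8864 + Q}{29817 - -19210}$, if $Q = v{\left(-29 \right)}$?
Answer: $\frac{8854}{49027} \approx 0.18059$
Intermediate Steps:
$v{\left(l \right)} = -10$ ($v{\left(l \right)} = 10 \left(-1\right) = -10$)
$Q = -10$
$\frac{8864 + Q}{29817 - -19210} = \frac{8864 - 10}{29817 - -19210} = \frac{8854}{29817 + 19210} = \frac{8854}{49027}$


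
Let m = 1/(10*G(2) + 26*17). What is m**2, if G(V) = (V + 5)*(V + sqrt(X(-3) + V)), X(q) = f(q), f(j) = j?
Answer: 5216/1844960209 - 10185*I/14759681672 ≈ 2.8272e-6 - 6.9006e-7*I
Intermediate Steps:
X(q) = q
G(V) = (5 + V)*(V + sqrt(-3 + V)) (G(V) = (V + 5)*(V + sqrt(-3 + V)) = (5 + V)*(V + sqrt(-3 + V)))
m = (582 - 70*I)/343624 (m = 1/(10*(2**2 + 5*2 + 5*sqrt(-3 + 2) + 2*sqrt(-3 + 2)) + 26*17) = 1/(10*(4 + 10 + 5*sqrt(-1) + 2*sqrt(-1)) + 442) = 1/(10*(4 + 10 + 5*I + 2*I) + 442) = 1/(10*(14 + 7*I) + 442) = 1/((140 + 70*I) + 442) = 1/(582 + 70*I) = (582 - 70*I)/343624 ≈ 0.0016937 - 0.00020371*I)
m**2 = (291/171812 - 35*I/171812)**2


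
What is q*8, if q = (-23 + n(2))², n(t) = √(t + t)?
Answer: 3528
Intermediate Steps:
n(t) = √2*√t (n(t) = √(2*t) = √2*√t)
q = 441 (q = (-23 + √2*√2)² = (-23 + 2)² = (-21)² = 441)
q*8 = 441*8 = 3528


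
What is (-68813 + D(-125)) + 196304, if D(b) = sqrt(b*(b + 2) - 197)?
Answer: 127491 + sqrt(15178) ≈ 1.2761e+5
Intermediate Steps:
D(b) = sqrt(-197 + b*(2 + b)) (D(b) = sqrt(b*(2 + b) - 197) = sqrt(-197 + b*(2 + b)))
(-68813 + D(-125)) + 196304 = (-68813 + sqrt(-197 + (-125)**2 + 2*(-125))) + 196304 = (-68813 + sqrt(-197 + 15625 - 250)) + 196304 = (-68813 + sqrt(15178)) + 196304 = 127491 + sqrt(15178)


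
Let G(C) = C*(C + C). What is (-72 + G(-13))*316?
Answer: 84056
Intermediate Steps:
G(C) = 2*C**2 (G(C) = C*(2*C) = 2*C**2)
(-72 + G(-13))*316 = (-72 + 2*(-13)**2)*316 = (-72 + 2*169)*316 = (-72 + 338)*316 = 266*316 = 84056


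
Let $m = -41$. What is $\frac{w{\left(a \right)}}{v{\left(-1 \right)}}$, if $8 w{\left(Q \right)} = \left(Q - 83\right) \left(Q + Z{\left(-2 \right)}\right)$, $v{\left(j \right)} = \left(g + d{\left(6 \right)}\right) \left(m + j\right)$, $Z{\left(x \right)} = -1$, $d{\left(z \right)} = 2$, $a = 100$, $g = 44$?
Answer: $- \frac{561}{5152} \approx -0.10889$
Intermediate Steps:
$v{\left(j \right)} = -1886 + 46 j$ ($v{\left(j \right)} = \left(44 + 2\right) \left(-41 + j\right) = 46 \left(-41 + j\right) = -1886 + 46 j$)
$w{\left(Q \right)} = \frac{\left(-1 + Q\right) \left(-83 + Q\right)}{8}$ ($w{\left(Q \right)} = \frac{\left(Q - 83\right) \left(Q - 1\right)}{8} = \frac{\left(-83 + Q\right) \left(-1 + Q\right)}{8} = \frac{\left(-1 + Q\right) \left(-83 + Q\right)}{8}$)
$\frac{w{\left(a \right)}}{v{\left(-1 \right)}} = \frac{\frac{83}{8} - 1050 + \frac{100^{2}}{8}}{-1886 + 46 \left(-1\right)} = \frac{\frac{83}{8} - 1050 + \frac{1}{8} \cdot 10000}{-1886 - 46} = \frac{\frac{83}{8} - 1050 + 1250}{-1932} = \frac{1683}{8} \left(- \frac{1}{1932}\right) = - \frac{561}{5152}$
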